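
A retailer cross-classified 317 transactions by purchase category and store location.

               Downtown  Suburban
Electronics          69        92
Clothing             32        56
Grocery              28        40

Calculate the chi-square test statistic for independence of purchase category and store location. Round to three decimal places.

Row totals: 161, 88, 68. Column totals: 129, 188. Grand total N = 317.
Expected counts (row total × column total / N):
  Electronics, Downtown: 161×129/317 = 65.5174
  Electronics, Suburban: 161×188/317 = 95.4826
  Clothing, Downtown: 88×129/317 = 35.8107
  Clothing, Suburban: 88×188/317 = 52.1893
  Grocery, Downtown: 68×129/317 = 27.6719
  Grocery, Suburban: 68×188/317 = 40.3281
Contributions (O − E)²/E:
  (69 − 65.5174)²/65.5174 = 0.1851
  (92 − 95.4826)²/95.4826 = 0.1270
  (32 − 35.8107)²/35.8107 = 0.4055
  (56 − 52.1893)²/52.1893 = 0.2782
  (28 − 27.6719)²/27.6719 = 0.0039
  (40 − 40.3281)²/40.3281 = 0.0027
χ² = 0.1851 + 0.1270 + 0.4055 + 0.2782 + 0.0039 + 0.0027 = 1.002

1.002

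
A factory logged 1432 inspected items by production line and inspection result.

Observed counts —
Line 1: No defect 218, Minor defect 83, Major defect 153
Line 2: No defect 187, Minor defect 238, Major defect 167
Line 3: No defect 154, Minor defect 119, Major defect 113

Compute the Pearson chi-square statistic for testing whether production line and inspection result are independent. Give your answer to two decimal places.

60.78

Row totals: 454, 592, 386. Column totals: 559, 440, 433. Grand total N = 1432.
Expected counts (row total × column total / N):
  Line 1, No defect: 454×559/1432 = 177.225
  Line 1, Minor defect: 454×440/1432 = 139.497
  Line 1, Major defect: 454×433/1432 = 137.278
  Line 2, No defect: 592×559/1432 = 231.095
  Line 2, Minor defect: 592×440/1432 = 181.899
  Line 2, Major defect: 592×433/1432 = 179.006
  Line 3, No defect: 386×559/1432 = 150.680
  Line 3, Minor defect: 386×440/1432 = 118.603
  Line 3, Major defect: 386×433/1432 = 116.716
Contributions (O − E)²/E:
  (218 − 177.225)²/177.225 = 9.3813
  (83 − 139.497)²/139.497 = 22.8816
  (153 − 137.278)²/137.278 = 1.8006
  (187 − 231.095)²/231.095 = 8.4137
  (238 − 181.899)²/181.899 = 17.3026
  (167 − 179.006)²/179.006 = 0.8052
  (154 − 150.680)²/150.680 = 0.0732
  (119 − 118.603)²/118.603 = 0.0013
  (113 − 116.716)²/116.716 = 0.1183
χ² = 9.3813 + 22.8816 + 1.8006 + 8.4137 + 17.3026 + 0.8052 + 0.0732 + 0.0013 + 0.1183 = 60.78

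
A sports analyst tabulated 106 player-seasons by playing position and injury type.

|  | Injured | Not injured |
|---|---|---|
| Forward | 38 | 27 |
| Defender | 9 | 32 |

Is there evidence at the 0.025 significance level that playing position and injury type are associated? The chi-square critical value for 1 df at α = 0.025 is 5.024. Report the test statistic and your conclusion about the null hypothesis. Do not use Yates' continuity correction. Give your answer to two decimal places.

Row totals: 65, 41. Column totals: 47, 59. Grand total N = 106.
Expected counts (row total × column total / N):
  Forward, Injured: 65×47/106 = 28.821
  Forward, Not injured: 65×59/106 = 36.179
  Defender, Injured: 41×47/106 = 18.179
  Defender, Not injured: 41×59/106 = 22.821
Contributions (O − E)²/E:
  (38 − 28.821)²/28.821 = 2.9234
  (27 − 36.179)²/36.179 = 2.3288
  (9 − 18.179)²/18.179 = 4.6347
  (32 − 22.821)²/22.821 = 3.6920
χ² = 2.9234 + 2.3288 + 4.6347 + 3.6920 = 13.58
df = (2−1)(2−1) = 1. Since 13.58 > 5.024, reject the null hypothesis of independence at α = 0.025.

13.58; reject H₀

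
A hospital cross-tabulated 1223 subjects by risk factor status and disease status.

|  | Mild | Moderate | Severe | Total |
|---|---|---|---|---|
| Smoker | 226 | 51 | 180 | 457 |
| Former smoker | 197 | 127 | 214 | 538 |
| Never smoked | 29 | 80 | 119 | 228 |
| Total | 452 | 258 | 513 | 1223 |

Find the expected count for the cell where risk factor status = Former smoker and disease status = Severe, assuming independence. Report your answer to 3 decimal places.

Row total (Former smoker) = 538; column total (Severe) = 513; grand total N = 1223.
Expected count = (row total × column total) / N = 538 × 513 / 1223 = 225.670.

225.670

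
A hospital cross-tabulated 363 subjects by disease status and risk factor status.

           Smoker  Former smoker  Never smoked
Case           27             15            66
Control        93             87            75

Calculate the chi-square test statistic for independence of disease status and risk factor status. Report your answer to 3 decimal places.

33.695

Row totals: 108, 255. Column totals: 120, 102, 141. Grand total N = 363.
Expected counts (row total × column total / N):
  Case, Smoker: 108×120/363 = 35.7025
  Case, Former smoker: 108×102/363 = 30.3471
  Case, Never smoked: 108×141/363 = 41.9504
  Control, Smoker: 255×120/363 = 84.2975
  Control, Former smoker: 255×102/363 = 71.6529
  Control, Never smoked: 255×141/363 = 99.0496
Contributions (O − E)²/E:
  (27 − 35.7025)²/35.7025 = 2.1212
  (15 − 30.3471)²/30.3471 = 7.7613
  (66 − 41.9504)²/41.9504 = 13.7873
  (93 − 84.2975)²/84.2975 = 0.8984
  (87 − 71.6529)²/71.6529 = 3.2871
  (75 − 99.0496)²/99.0496 = 5.8393
χ² = 2.1212 + 7.7613 + 13.7873 + 0.8984 + 3.2871 + 5.8393 = 33.695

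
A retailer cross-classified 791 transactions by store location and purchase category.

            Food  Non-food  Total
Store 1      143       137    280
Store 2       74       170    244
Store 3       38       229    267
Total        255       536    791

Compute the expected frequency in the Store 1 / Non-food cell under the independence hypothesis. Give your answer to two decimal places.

Row total (Store 1) = 280; column total (Non-food) = 536; grand total N = 791.
Expected count = (row total × column total) / N = 280 × 536 / 791 = 189.73.

189.73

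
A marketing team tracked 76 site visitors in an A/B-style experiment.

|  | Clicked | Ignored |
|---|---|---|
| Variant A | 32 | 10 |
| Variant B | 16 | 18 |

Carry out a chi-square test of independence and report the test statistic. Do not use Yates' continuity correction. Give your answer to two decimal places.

Row totals: 42, 34. Column totals: 48, 28. Grand total N = 76.
Expected counts (row total × column total / N):
  Variant A, Clicked: 42×48/76 = 26.526
  Variant A, Ignored: 42×28/76 = 15.474
  Variant B, Clicked: 34×48/76 = 21.474
  Variant B, Ignored: 34×28/76 = 12.526
Contributions (O − E)²/E:
  (32 − 26.526)²/26.526 = 1.1296
  (10 − 15.474)²/15.474 = 1.9365
  (16 − 21.474)²/21.474 = 1.3954
  (18 − 12.526)²/12.526 = 2.3922
χ² = 1.1296 + 1.9365 + 1.3954 + 2.3922 = 6.85

6.85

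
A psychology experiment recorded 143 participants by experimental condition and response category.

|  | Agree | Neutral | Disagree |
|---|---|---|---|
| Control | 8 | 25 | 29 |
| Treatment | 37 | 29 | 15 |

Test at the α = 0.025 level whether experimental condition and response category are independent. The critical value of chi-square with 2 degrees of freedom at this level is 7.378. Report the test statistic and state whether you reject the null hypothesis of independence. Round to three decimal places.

Row totals: 62, 81. Column totals: 45, 54, 44. Grand total N = 143.
Expected counts (row total × column total / N):
  Control, Agree: 62×45/143 = 19.5105
  Control, Neutral: 62×54/143 = 23.4126
  Control, Disagree: 62×44/143 = 19.0769
  Treatment, Agree: 81×45/143 = 25.4895
  Treatment, Neutral: 81×54/143 = 30.5874
  Treatment, Disagree: 81×44/143 = 24.9231
Contributions (O − E)²/E:
  (8 − 19.5105)²/19.5105 = 6.7908
  (25 − 23.4126)²/23.4126 = 0.1076
  (29 − 19.0769)²/19.0769 = 5.1616
  (37 − 25.4895)²/25.4895 = 5.1979
  (29 − 30.5874)²/30.5874 = 0.0824
  (15 − 24.9231)²/24.9231 = 3.9509
χ² = 6.7908 + 0.1076 + 5.1616 + 5.1979 + 0.0824 + 3.9509 = 21.291
df = (2−1)(3−1) = 2. Since 21.291 > 7.378, reject the null hypothesis of independence at α = 0.025.

21.291; reject H₀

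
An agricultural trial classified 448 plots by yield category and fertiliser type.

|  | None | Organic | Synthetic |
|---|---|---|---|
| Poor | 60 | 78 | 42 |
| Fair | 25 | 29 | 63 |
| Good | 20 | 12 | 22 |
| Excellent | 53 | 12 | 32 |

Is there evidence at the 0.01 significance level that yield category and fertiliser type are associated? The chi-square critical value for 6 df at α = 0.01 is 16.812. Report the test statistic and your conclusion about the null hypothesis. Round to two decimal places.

Row totals: 180, 117, 54, 97. Column totals: 158, 131, 159. Grand total N = 448.
Expected counts (row total × column total / N):
  Poor, None: 180×158/448 = 63.482
  Poor, Organic: 180×131/448 = 52.634
  Poor, Synthetic: 180×159/448 = 63.884
  Fair, None: 117×158/448 = 41.263
  Fair, Organic: 117×131/448 = 34.212
  Fair, Synthetic: 117×159/448 = 41.525
  Good, None: 54×158/448 = 19.045
  Good, Organic: 54×131/448 = 15.790
  Good, Synthetic: 54×159/448 = 19.165
  Excellent, None: 97×158/448 = 34.210
  Excellent, Organic: 97×131/448 = 28.364
  Excellent, Synthetic: 97×159/448 = 34.426
Contributions (O − E)²/E:
  (60 − 63.482)²/63.482 = 0.1910
  (78 − 52.634)²/52.634 = 12.2247
  (42 − 63.884)²/63.884 = 7.4965
  (25 − 41.263)²/41.263 = 6.4097
  (29 − 34.212)²/34.212 = 0.7940
  (63 − 41.525)²/41.525 = 11.1060
  (20 − 19.045)²/19.045 = 0.0479
  (12 − 15.790)²/15.790 = 0.9097
  (22 − 19.165)²/19.165 = 0.4194
  (53 − 34.210)²/34.210 = 10.3205
  (12 − 28.364)²/28.364 = 9.4409
  (32 − 34.426)²/34.426 = 0.1710
χ² = 0.1910 + 12.2247 + 7.4965 + 6.4097 + 0.7940 + 11.1060 + 0.0479 + 0.9097 + 0.4194 + 10.3205 + 9.4409 + 0.1710 = 59.53
df = (4−1)(3−1) = 6. Since 59.53 > 16.812, reject the null hypothesis of independence at α = 0.01.

59.53; reject H₀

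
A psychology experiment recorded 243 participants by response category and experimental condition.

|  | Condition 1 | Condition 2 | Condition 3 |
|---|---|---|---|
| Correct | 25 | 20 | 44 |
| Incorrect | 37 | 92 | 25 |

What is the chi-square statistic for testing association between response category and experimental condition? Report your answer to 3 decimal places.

Row totals: 89, 154. Column totals: 62, 112, 69. Grand total N = 243.
Expected counts (row total × column total / N):
  Correct, Condition 1: 89×62/243 = 22.7078
  Correct, Condition 2: 89×112/243 = 41.0206
  Correct, Condition 3: 89×69/243 = 25.2716
  Incorrect, Condition 1: 154×62/243 = 39.2922
  Incorrect, Condition 2: 154×112/243 = 70.9794
  Incorrect, Condition 3: 154×69/243 = 43.7284
Contributions (O − E)²/E:
  (25 − 22.7078)²/22.7078 = 0.2314
  (20 − 41.0206)²/41.0206 = 10.7718
  (44 − 25.2716)²/25.2716 = 13.8793
  (37 − 39.2922)²/39.2922 = 0.1337
  (92 − 70.9794)²/70.9794 = 6.2253
  (25 − 43.7284)²/43.7284 = 8.0212
χ² = 0.2314 + 10.7718 + 13.8793 + 0.1337 + 6.2253 + 8.0212 = 39.263

39.263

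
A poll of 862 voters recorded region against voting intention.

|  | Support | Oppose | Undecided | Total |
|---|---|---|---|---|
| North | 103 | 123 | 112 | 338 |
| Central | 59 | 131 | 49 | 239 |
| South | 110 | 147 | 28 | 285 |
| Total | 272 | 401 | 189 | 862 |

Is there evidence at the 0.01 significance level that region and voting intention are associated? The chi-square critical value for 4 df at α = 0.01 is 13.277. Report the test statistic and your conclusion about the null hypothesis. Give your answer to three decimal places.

59.361; reject H₀

Grand total N = 862.
Expected counts (row total × column total / N):
  North, Support: 338×272/862 = 106.6543
  North, Oppose: 338×401/862 = 157.2367
  North, Undecided: 338×189/862 = 74.1090
  Central, Support: 239×272/862 = 75.4153
  Central, Oppose: 239×401/862 = 111.1821
  Central, Undecided: 239×189/862 = 52.4026
  South, Support: 285×272/862 = 89.9304
  South, Oppose: 285×401/862 = 132.5812
  South, Undecided: 285×189/862 = 62.4884
Contributions (O − E)²/E:
  (103 − 106.6543)²/106.6543 = 0.1252
  (123 − 157.2367)²/157.2367 = 7.4547
  (112 − 74.1090)²/74.1090 = 19.3732
  (59 − 75.4153)²/75.4153 = 3.5730
  (131 − 111.1821)²/111.1821 = 3.5325
  (49 − 52.4026)²/52.4026 = 0.2209
  (110 − 89.9304)²/89.9304 = 4.4789
  (147 − 132.5812)²/132.5812 = 1.5681
  (28 − 62.4884)²/62.4884 = 19.0347
χ² = 0.1252 + 7.4547 + 19.3732 + 3.5730 + 3.5325 + 0.2209 + 4.4789 + 1.5681 + 19.0347 = 59.361
df = (3−1)(3−1) = 4. Since 59.361 > 13.277, reject the null hypothesis of independence at α = 0.01.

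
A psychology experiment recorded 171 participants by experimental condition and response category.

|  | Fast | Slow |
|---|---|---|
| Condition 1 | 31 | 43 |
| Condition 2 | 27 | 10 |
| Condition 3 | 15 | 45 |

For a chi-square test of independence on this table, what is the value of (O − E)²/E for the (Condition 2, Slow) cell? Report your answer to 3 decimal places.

Row total (Condition 2) = 37; column total (Slow) = 98; N = 171.
Expected count E = 37 × 98 / 171 = 21.2047.
Contribution = (O − E)²/E = (10 − 21.2047)² / 21.2047 = 5.921.

5.921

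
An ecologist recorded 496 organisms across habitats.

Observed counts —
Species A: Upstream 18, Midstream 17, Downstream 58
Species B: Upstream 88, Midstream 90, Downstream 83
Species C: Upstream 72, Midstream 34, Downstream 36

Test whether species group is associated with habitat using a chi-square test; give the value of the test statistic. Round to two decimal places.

Row totals: 93, 261, 142. Column totals: 178, 141, 177. Grand total N = 496.
Expected counts (row total × column total / N):
  Species A, Upstream: 93×178/496 = 33.3750
  Species A, Midstream: 93×141/496 = 26.4375
  Species A, Downstream: 93×177/496 = 33.1875
  Species B, Upstream: 261×178/496 = 93.6653
  Species B, Midstream: 261×141/496 = 74.1956
  Species B, Downstream: 261×177/496 = 93.1391
  Species C, Upstream: 142×178/496 = 50.9597
  Species C, Midstream: 142×141/496 = 40.3669
  Species C, Downstream: 142×177/496 = 50.6734
Contributions (O − E)²/E:
  (18 − 33.3750)²/33.3750 = 7.0829
  (17 − 26.4375)²/26.4375 = 3.3689
  (58 − 33.1875)²/33.1875 = 18.5510
  (88 − 93.6653)²/93.6653 = 0.3427
  (90 − 74.1956)²/74.1956 = 3.3665
  (83 − 93.1391)²/93.1391 = 1.1037
  (72 − 50.9597)²/50.9597 = 8.6871
  (34 − 40.3669)²/40.3669 = 1.0042
  (36 − 50.6734)²/50.6734 = 4.2489
χ² = 7.0829 + 3.3689 + 18.5510 + 0.3427 + 3.3665 + 1.1037 + 8.6871 + 1.0042 + 4.2489 = 47.76

47.76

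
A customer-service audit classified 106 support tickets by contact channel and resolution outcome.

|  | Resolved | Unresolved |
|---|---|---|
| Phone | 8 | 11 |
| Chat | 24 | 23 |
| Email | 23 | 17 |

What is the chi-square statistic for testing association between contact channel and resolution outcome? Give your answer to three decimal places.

1.246

Row totals: 19, 47, 40. Column totals: 55, 51. Grand total N = 106.
Expected counts (row total × column total / N):
  Phone, Resolved: 19×55/106 = 9.8585
  Phone, Unresolved: 19×51/106 = 9.1415
  Chat, Resolved: 47×55/106 = 24.3868
  Chat, Unresolved: 47×51/106 = 22.6132
  Email, Resolved: 40×55/106 = 20.7547
  Email, Unresolved: 40×51/106 = 19.2453
Contributions (O − E)²/E:
  (8 − 9.8585)²/9.8585 = 0.3504
  (11 − 9.1415)²/9.1415 = 0.3778
  (24 − 24.3868)²/24.3868 = 0.0061
  (23 − 22.6132)²/22.6132 = 0.0066
  (23 − 20.7547)²/20.7547 = 0.2429
  (17 − 19.2453)²/19.2453 = 0.2620
χ² = 0.3504 + 0.3778 + 0.0061 + 0.0066 + 0.2429 + 0.2620 = 1.246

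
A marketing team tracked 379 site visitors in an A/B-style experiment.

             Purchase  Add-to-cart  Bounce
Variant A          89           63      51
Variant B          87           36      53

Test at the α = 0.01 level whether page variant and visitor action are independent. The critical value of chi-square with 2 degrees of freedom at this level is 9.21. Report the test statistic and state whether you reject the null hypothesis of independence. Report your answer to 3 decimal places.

Row totals: 203, 176. Column totals: 176, 99, 104. Grand total N = 379.
Expected counts (row total × column total / N):
  Variant A, Purchase: 203×176/379 = 94.2691
  Variant A, Add-to-cart: 203×99/379 = 53.0264
  Variant A, Bounce: 203×104/379 = 55.7045
  Variant B, Purchase: 176×176/379 = 81.7309
  Variant B, Add-to-cart: 176×99/379 = 45.9736
  Variant B, Bounce: 176×104/379 = 48.2955
Contributions (O − E)²/E:
  (89 − 94.2691)²/94.2691 = 0.2945
  (63 − 53.0264)²/53.0264 = 1.8759
  (51 − 55.7045)²/55.7045 = 0.3973
  (87 − 81.7309)²/81.7309 = 0.3397
  (36 − 45.9736)²/45.9736 = 2.1637
  (53 − 48.2955)²/48.2955 = 0.4583
χ² = 0.2945 + 1.8759 + 0.3973 + 0.3397 + 2.1637 + 0.4583 = 5.529
df = (2−1)(3−1) = 2. Since 5.529 < 9.21, fail to reject the null hypothesis of independence at α = 0.01.

5.529; fail to reject H₀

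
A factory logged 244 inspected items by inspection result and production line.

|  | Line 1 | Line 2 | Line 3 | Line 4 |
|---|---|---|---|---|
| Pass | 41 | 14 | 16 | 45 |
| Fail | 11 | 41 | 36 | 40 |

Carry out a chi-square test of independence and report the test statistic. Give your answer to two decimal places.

38.05

Row totals: 116, 128. Column totals: 52, 55, 52, 85. Grand total N = 244.
Expected counts (row total × column total / N):
  Pass, Line 1: 116×52/244 = 24.721
  Pass, Line 2: 116×55/244 = 26.148
  Pass, Line 3: 116×52/244 = 24.721
  Pass, Line 4: 116×85/244 = 40.410
  Fail, Line 1: 128×52/244 = 27.279
  Fail, Line 2: 128×55/244 = 28.852
  Fail, Line 3: 128×52/244 = 27.279
  Fail, Line 4: 128×85/244 = 44.590
Contributions (O − E)²/E:
  (41 − 24.721)²/24.721 = 10.7199
  (14 − 26.148)²/26.148 = 5.6438
  (16 − 24.721)²/24.721 = 3.0766
  (45 − 40.410)²/40.410 = 0.5214
  (11 − 27.279)²/27.279 = 9.7146
  (41 − 28.852)²/28.852 = 5.1149
  (36 − 27.279)²/27.279 = 2.7881
  (40 − 44.590)²/44.590 = 0.4725
χ² = 10.7199 + 5.6438 + 3.0766 + 0.5214 + 9.7146 + 5.1149 + 2.7881 + 0.4725 = 38.05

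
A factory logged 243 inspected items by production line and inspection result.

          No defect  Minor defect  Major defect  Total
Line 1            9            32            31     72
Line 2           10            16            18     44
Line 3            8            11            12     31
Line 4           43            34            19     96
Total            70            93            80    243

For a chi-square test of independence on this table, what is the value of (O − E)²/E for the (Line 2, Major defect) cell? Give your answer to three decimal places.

0.853

Row total (Line 2) = 44; column total (Major defect) = 80; N = 243.
Expected count E = 44 × 80 / 243 = 14.48560.
Contribution = (O − E)²/E = (18 − 14.48560)² / 14.48560 = 0.853.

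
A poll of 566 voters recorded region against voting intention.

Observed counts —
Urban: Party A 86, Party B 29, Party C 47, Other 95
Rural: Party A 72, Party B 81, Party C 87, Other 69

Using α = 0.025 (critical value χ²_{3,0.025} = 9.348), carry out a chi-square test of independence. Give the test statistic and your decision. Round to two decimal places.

37.42; reject H₀

Row totals: 257, 309. Column totals: 158, 110, 134, 164. Grand total N = 566.
Expected counts (row total × column total / N):
  Urban, Party A: 257×158/566 = 71.742
  Urban, Party B: 257×110/566 = 49.947
  Urban, Party C: 257×134/566 = 60.845
  Urban, Other: 257×164/566 = 74.466
  Rural, Party A: 309×158/566 = 86.258
  Rural, Party B: 309×110/566 = 60.053
  Rural, Party C: 309×134/566 = 73.155
  Rural, Other: 309×164/566 = 89.534
Contributions (O − E)²/E:
  (86 − 71.742)²/71.742 = 2.8336
  (29 − 49.947)²/49.947 = 8.7848
  (47 − 60.845)²/60.845 = 3.1504
  (95 − 74.466)²/74.466 = 5.6623
  (72 − 86.258)²/86.258 = 2.3568
  (81 − 60.053)²/60.053 = 7.3065
  (87 − 73.155)²/73.155 = 2.6202
  (69 − 89.534)²/89.534 = 4.7093
χ² = 2.8336 + 8.7848 + 3.1504 + 5.6623 + 2.3568 + 7.3065 + 2.6202 + 4.7093 = 37.42
df = (2−1)(4−1) = 3. Since 37.42 > 9.348, reject the null hypothesis of independence at α = 0.025.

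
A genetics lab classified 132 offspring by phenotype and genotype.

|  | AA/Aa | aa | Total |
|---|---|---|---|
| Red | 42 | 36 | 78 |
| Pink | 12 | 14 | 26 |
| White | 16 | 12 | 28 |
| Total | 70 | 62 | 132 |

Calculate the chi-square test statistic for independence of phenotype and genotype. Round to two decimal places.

Grand total N = 132.
Expected counts (row total × column total / N):
  Red, AA/Aa: 78×70/132 = 41.364
  Red, aa: 78×62/132 = 36.636
  Pink, AA/Aa: 26×70/132 = 13.788
  Pink, aa: 26×62/132 = 12.212
  White, AA/Aa: 28×70/132 = 14.848
  White, aa: 28×62/132 = 13.152
Contributions (O − E)²/E:
  (42 − 41.364)²/41.364 = 0.0098
  (36 − 36.636)²/36.636 = 0.0110
  (12 − 13.788)²/13.788 = 0.2319
  (14 − 12.212)²/12.212 = 0.2618
  (16 − 14.848)²/14.848 = 0.0894
  (12 − 13.152)²/13.152 = 0.1009
χ² = 0.0098 + 0.0110 + 0.2319 + 0.2618 + 0.0894 + 0.1009 = 0.70

0.70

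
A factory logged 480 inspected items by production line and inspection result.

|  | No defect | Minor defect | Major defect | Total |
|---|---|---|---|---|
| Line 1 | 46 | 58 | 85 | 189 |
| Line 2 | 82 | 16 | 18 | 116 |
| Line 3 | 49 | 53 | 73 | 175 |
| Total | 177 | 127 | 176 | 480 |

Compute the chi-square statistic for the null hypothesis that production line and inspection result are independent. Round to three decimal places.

Grand total N = 480.
Expected counts (row total × column total / N):
  Line 1, No defect: 189×177/480 = 69.6937
  Line 1, Minor defect: 189×127/480 = 50.0063
  Line 1, Major defect: 189×176/480 = 69.3000
  Line 2, No defect: 116×177/480 = 42.7750
  Line 2, Minor defect: 116×127/480 = 30.6917
  Line 2, Major defect: 116×176/480 = 42.5333
  Line 3, No defect: 175×177/480 = 64.5312
  Line 3, Minor defect: 175×127/480 = 46.3021
  Line 3, Major defect: 175×176/480 = 64.1667
Contributions (O − E)²/E:
  (46 − 69.6937)²/69.6937 = 8.0551
  (58 − 50.0063)²/50.0063 = 1.2778
  (85 − 69.3000)²/69.3000 = 3.5569
  (82 − 42.7750)²/42.7750 = 35.9696
  (16 − 30.6917)²/30.6917 = 7.0327
  (18 − 42.5333)²/42.5333 = 14.1509
  (49 − 64.5312)²/64.5312 = 3.7380
  (53 − 46.3021)²/46.3021 = 0.9689
  (73 − 64.1667)²/64.1667 = 1.2160
χ² = 8.0551 + 1.2778 + 3.5569 + 35.9696 + 7.0327 + 14.1509 + 3.7380 + 0.9689 + 1.2160 = 75.966

75.966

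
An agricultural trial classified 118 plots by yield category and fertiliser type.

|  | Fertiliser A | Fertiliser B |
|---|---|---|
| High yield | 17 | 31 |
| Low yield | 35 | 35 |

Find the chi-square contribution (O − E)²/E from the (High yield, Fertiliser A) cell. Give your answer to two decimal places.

0.82

Row total (High yield) = 48; column total (Fertiliser A) = 52; N = 118.
Expected count E = 48 × 52 / 118 = 21.153.
Contribution = (O − E)²/E = (17 − 21.153)² / 21.153 = 0.82.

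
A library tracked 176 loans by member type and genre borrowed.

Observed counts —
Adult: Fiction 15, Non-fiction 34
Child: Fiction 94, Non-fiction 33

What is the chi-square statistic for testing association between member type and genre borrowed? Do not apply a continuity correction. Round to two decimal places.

28.25

Row totals: 49, 127. Column totals: 109, 67. Grand total N = 176.
Expected counts (row total × column total / N):
  Adult, Fiction: 49×109/176 = 30.347
  Adult, Non-fiction: 49×67/176 = 18.653
  Child, Fiction: 127×109/176 = 78.653
  Child, Non-fiction: 127×67/176 = 48.347
Contributions (O − E)²/E:
  (15 − 30.347)²/30.347 = 7.7612
  (34 − 18.653)²/18.653 = 12.6269
  (94 − 78.653)²/78.653 = 2.9946
  (33 − 48.347)²/48.347 = 4.8717
χ² = 7.7612 + 12.6269 + 2.9946 + 4.8717 = 28.25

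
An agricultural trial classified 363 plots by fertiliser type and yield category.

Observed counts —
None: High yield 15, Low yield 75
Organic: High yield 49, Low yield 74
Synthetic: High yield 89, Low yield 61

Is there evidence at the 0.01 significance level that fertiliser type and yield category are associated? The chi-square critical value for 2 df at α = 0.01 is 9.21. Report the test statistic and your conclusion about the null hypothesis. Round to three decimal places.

42.403; reject H₀

Row totals: 90, 123, 150. Column totals: 153, 210. Grand total N = 363.
Expected counts (row total × column total / N):
  None, High yield: 90×153/363 = 37.9339
  None, Low yield: 90×210/363 = 52.0661
  Organic, High yield: 123×153/363 = 51.8430
  Organic, Low yield: 123×210/363 = 71.1570
  Synthetic, High yield: 150×153/363 = 63.2231
  Synthetic, Low yield: 150×210/363 = 86.7769
Contributions (O − E)²/E:
  (15 − 37.9339)²/37.9339 = 13.8653
  (75 − 52.0661)²/52.0661 = 10.1018
  (49 − 51.8430)²/51.8430 = 0.1559
  (74 − 71.1570)²/71.1570 = 0.1136
  (89 − 63.2231)²/63.2231 = 10.5096
  (61 − 86.7769)²/86.7769 = 7.6570
χ² = 13.8653 + 10.1018 + 0.1559 + 0.1136 + 10.5096 + 7.6570 = 42.403
df = (3−1)(2−1) = 2. Since 42.403 > 9.21, reject the null hypothesis of independence at α = 0.01.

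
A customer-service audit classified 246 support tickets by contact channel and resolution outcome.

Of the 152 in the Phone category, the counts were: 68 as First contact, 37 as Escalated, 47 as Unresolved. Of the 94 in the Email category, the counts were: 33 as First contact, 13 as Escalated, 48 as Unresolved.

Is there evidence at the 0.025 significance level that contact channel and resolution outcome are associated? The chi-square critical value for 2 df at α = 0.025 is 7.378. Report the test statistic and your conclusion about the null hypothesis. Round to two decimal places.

Row totals: 152, 94. Column totals: 101, 50, 95. Grand total N = 246.
Expected counts (row total × column total / N):
  Phone, First contact: 152×101/246 = 62.407
  Phone, Escalated: 152×50/246 = 30.894
  Phone, Unresolved: 152×95/246 = 58.699
  Email, First contact: 94×101/246 = 38.593
  Email, Escalated: 94×50/246 = 19.106
  Email, Unresolved: 94×95/246 = 36.301
Contributions (O − E)²/E:
  (68 − 62.407)²/62.407 = 0.5013
  (37 − 30.894)²/30.894 = 1.2068
  (47 − 58.699)²/58.699 = 2.3317
  (33 − 38.593)²/38.593 = 0.8106
  (13 − 19.106)²/19.106 = 1.9514
  (48 − 36.301)²/36.301 = 3.7703
χ² = 0.5013 + 1.2068 + 2.3317 + 0.8106 + 1.9514 + 3.7703 = 10.57
df = (2−1)(3−1) = 2. Since 10.57 > 7.378, reject the null hypothesis of independence at α = 0.025.

10.57; reject H₀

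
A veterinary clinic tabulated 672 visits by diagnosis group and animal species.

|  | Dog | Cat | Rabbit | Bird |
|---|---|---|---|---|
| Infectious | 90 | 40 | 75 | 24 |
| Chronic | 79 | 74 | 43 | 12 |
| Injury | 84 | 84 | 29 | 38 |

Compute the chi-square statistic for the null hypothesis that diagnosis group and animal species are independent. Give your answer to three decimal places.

50.584

Row totals: 229, 208, 235. Column totals: 253, 198, 147, 74. Grand total N = 672.
Expected counts (row total × column total / N):
  Infectious, Dog: 229×253/672 = 86.2158
  Infectious, Cat: 229×198/672 = 67.4732
  Infectious, Rabbit: 229×147/672 = 50.0938
  Infectious, Bird: 229×74/672 = 25.2173
  Chronic, Dog: 208×253/672 = 78.3095
  Chronic, Cat: 208×198/672 = 61.2857
  Chronic, Rabbit: 208×147/672 = 45.5000
  Chronic, Bird: 208×74/672 = 22.9048
  Injury, Dog: 235×253/672 = 88.4747
  Injury, Cat: 235×198/672 = 69.2411
  Injury, Rabbit: 235×147/672 = 51.4062
  Injury, Bird: 235×74/672 = 25.8780
Contributions (O − E)²/E:
  (90 − 86.2158)²/86.2158 = 0.1661
  (40 − 67.4732)²/67.4732 = 11.1863
  (75 − 50.0938)²/50.0938 = 12.3831
  (24 − 25.2173)²/25.2173 = 0.0588
  (79 − 78.3095)²/78.3095 = 0.0061
  (74 − 61.2857)²/61.2857 = 2.6377
  (43 − 45.5000)²/45.5000 = 0.1374
  (12 − 22.9048)²/22.9048 = 5.1917
  (84 − 88.4747)²/88.4747 = 0.2263
  (84 − 69.2411)²/69.2411 = 3.1459
  (29 − 51.4062)²/51.4062 = 9.7661
  (38 − 25.8780)²/25.8780 = 5.6783
χ² = 0.1661 + 11.1863 + 12.3831 + 0.0588 + 0.0061 + 2.6377 + 0.1374 + 5.1917 + 0.2263 + 3.1459 + 9.7661 + 5.6783 = 50.584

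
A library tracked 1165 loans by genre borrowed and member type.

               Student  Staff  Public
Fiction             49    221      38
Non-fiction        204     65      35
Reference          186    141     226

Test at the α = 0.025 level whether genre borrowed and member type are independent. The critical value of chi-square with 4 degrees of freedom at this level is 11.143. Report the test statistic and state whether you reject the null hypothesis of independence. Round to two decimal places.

Row totals: 308, 304, 553. Column totals: 439, 427, 299. Grand total N = 1165.
Expected counts (row total × column total / N):
  Fiction, Student: 308×439/1165 = 116.0618
  Fiction, Staff: 308×427/1165 = 112.8893
  Fiction, Public: 308×299/1165 = 79.0489
  Non-fiction, Student: 304×439/1165 = 114.5545
  Non-fiction, Staff: 304×427/1165 = 111.4232
  Non-fiction, Public: 304×299/1165 = 78.0223
  Reference, Student: 553×439/1165 = 208.3837
  Reference, Staff: 553×427/1165 = 202.6876
  Reference, Public: 553×299/1165 = 141.9288
Contributions (O − E)²/E:
  (49 − 116.0618)²/116.0618 = 38.7491
  (221 − 112.8893)²/112.8893 = 103.5344
  (38 − 79.0489)²/79.0489 = 21.3161
  (204 − 114.5545)²/114.5545 = 69.8401
  (65 − 111.4232)²/111.4232 = 19.3417
  (35 − 78.0223)²/78.0223 = 23.7229
  (186 − 208.3837)²/208.3837 = 2.4044
  (141 − 202.6876)²/202.6876 = 18.7745
  (226 − 141.9288)²/141.9288 = 49.7994
χ² = 38.7491 + 103.5344 + 21.3161 + 69.8401 + 19.3417 + 23.7229 + 2.4044 + 18.7745 + 49.7994 = 347.48
df = (3−1)(3−1) = 4. Since 347.48 > 11.143, reject the null hypothesis of independence at α = 0.025.

347.48; reject H₀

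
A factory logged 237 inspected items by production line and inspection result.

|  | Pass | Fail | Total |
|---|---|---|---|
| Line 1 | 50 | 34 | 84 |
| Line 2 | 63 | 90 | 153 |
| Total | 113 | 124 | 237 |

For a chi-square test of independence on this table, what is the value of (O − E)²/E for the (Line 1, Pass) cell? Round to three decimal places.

Row total (Line 1) = 84; column total (Pass) = 113; N = 237.
Expected count E = 84 × 113 / 237 = 40.0506.
Contribution = (O − E)²/E = (50 − 40.0506)² / 40.0506 = 2.472.

2.472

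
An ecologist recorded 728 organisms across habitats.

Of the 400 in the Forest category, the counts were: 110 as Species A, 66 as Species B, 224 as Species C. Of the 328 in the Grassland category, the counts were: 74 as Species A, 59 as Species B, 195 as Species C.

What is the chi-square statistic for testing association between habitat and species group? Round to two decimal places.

Row totals: 400, 328. Column totals: 184, 125, 419. Grand total N = 728.
Expected counts (row total × column total / N):
  Forest, Species A: 400×184/728 = 101.099
  Forest, Species B: 400×125/728 = 68.681
  Forest, Species C: 400×419/728 = 230.220
  Grassland, Species A: 328×184/728 = 82.901
  Grassland, Species B: 328×125/728 = 56.319
  Grassland, Species C: 328×419/728 = 188.780
Contributions (O − E)²/E:
  (110 − 101.099)²/101.099 = 0.7837
  (66 − 68.681)²/68.681 = 0.1047
  (224 − 230.220)²/230.220 = 0.1680
  (74 − 82.901)²/82.901 = 0.9557
  (59 − 56.319)²/56.319 = 0.1276
  (195 − 188.780)²/188.780 = 0.2049
χ² = 0.7837 + 0.1047 + 0.1680 + 0.9557 + 0.1276 + 0.2049 = 2.34

2.34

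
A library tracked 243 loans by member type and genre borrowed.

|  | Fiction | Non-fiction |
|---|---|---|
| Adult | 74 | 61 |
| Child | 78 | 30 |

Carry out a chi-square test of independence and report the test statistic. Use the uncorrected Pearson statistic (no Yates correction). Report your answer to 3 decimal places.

Row totals: 135, 108. Column totals: 152, 91. Grand total N = 243.
Expected counts (row total × column total / N):
  Adult, Fiction: 135×152/243 = 84.4444
  Adult, Non-fiction: 135×91/243 = 50.5556
  Child, Fiction: 108×152/243 = 67.5556
  Child, Non-fiction: 108×91/243 = 40.4444
Contributions (O − E)²/E:
  (74 − 84.4444)²/84.4444 = 1.2918
  (61 − 50.5556)²/50.5556 = 2.1577
  (78 − 67.5556)²/67.5556 = 1.6148
  (30 − 40.4444)²/40.4444 = 2.6972
χ² = 1.2918 + 2.1577 + 1.6148 + 2.6972 = 7.762

7.762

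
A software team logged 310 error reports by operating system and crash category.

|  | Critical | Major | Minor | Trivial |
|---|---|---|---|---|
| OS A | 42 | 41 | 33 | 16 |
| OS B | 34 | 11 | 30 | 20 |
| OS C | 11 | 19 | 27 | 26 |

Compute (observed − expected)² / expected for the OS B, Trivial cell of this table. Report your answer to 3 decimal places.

Row total (OS B) = 95; column total (Trivial) = 62; N = 310.
Expected count E = 95 × 62 / 310 = 19.0000.
Contribution = (O − E)²/E = (20 − 19.0000)² / 19.0000 = 0.053.

0.053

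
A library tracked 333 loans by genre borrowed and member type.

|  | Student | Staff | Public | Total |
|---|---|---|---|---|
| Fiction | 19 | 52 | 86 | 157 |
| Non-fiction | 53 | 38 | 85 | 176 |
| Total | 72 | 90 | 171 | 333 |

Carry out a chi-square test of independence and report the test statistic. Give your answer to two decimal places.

17.21

Grand total N = 333.
Expected counts (row total × column total / N):
  Fiction, Student: 157×72/333 = 33.946
  Fiction, Staff: 157×90/333 = 42.432
  Fiction, Public: 157×171/333 = 80.622
  Non-fiction, Student: 176×72/333 = 38.054
  Non-fiction, Staff: 176×90/333 = 47.568
  Non-fiction, Public: 176×171/333 = 90.378
Contributions (O − E)²/E:
  (19 − 33.946)²/33.946 = 6.5805
  (52 − 42.432)²/42.432 = 2.1575
  (86 − 80.622)²/80.622 = 0.3587
  (53 − 38.054)²/38.054 = 5.8702
  (38 − 47.568)²/47.568 = 1.9245
  (85 − 90.378)²/90.378 = 0.3200
χ² = 6.5805 + 2.1575 + 0.3587 + 5.8702 + 1.9245 + 0.3200 = 17.21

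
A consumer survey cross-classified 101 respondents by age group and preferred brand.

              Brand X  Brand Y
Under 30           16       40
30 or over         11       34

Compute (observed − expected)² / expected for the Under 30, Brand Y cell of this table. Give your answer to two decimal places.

0.03

Row total (Under 30) = 56; column total (Brand Y) = 74; N = 101.
Expected count E = 56 × 74 / 101 = 41.030.
Contribution = (O − E)²/E = (40 − 41.030)² / 41.030 = 0.03.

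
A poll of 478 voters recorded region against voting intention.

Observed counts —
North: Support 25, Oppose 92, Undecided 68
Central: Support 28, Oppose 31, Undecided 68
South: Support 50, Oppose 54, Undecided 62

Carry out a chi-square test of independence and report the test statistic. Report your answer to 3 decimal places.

Row totals: 185, 127, 166. Column totals: 103, 177, 198. Grand total N = 478.
Expected counts (row total × column total / N):
  North, Support: 185×103/478 = 39.8640
  North, Oppose: 185×177/478 = 68.5042
  North, Undecided: 185×198/478 = 76.6318
  Central, Support: 127×103/478 = 27.3661
  Central, Oppose: 127×177/478 = 47.0272
  Central, Undecided: 127×198/478 = 52.6067
  South, Support: 166×103/478 = 35.7699
  South, Oppose: 166×177/478 = 61.4686
  South, Undecided: 166×198/478 = 68.7615
Contributions (O − E)²/E:
  (25 − 39.8640)²/39.8640 = 5.5423
  (92 − 68.5042)²/68.5042 = 8.0587
  (68 − 76.6318)²/76.6318 = 0.9723
  (28 − 27.3661)²/27.3661 = 0.0147
  (31 − 47.0272)²/47.0272 = 5.4622
  (68 − 52.6067)²/52.6067 = 4.5042
  (50 − 35.7699)²/35.7699 = 5.6611
  (54 − 61.4686)²/61.4686 = 0.9075
  (62 − 68.7615)²/68.7615 = 0.6649
χ² = 5.5423 + 8.0587 + 0.9723 + 0.0147 + 5.4622 + 4.5042 + 5.6611 + 0.9075 + 0.6649 = 31.788

31.788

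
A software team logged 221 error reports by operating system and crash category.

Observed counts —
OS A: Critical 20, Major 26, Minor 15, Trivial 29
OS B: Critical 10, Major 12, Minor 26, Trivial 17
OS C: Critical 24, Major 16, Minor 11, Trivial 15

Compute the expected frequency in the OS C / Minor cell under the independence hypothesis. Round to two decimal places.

15.53

Row total (OS C) = 66; column total (Minor) = 52; grand total N = 221.
Expected count = (row total × column total) / N = 66 × 52 / 221 = 15.53.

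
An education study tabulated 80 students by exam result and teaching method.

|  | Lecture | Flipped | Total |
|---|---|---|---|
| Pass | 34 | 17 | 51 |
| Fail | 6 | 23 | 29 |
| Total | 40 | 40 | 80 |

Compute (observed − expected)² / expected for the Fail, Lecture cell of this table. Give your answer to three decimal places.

4.983

Row total (Fail) = 29; column total (Lecture) = 40; N = 80.
Expected count E = 29 × 40 / 80 = 14.5000.
Contribution = (O − E)²/E = (6 − 14.5000)² / 14.5000 = 4.983.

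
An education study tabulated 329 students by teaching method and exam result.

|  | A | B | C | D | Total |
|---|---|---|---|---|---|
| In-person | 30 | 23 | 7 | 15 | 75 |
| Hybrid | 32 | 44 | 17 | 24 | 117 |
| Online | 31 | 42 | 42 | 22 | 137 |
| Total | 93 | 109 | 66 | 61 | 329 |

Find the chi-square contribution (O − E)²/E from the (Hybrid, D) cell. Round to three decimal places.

0.245

Row total (Hybrid) = 117; column total (D) = 61; N = 329.
Expected count E = 117 × 61 / 329 = 21.6930.
Contribution = (O − E)²/E = (24 − 21.6930)² / 21.6930 = 0.245.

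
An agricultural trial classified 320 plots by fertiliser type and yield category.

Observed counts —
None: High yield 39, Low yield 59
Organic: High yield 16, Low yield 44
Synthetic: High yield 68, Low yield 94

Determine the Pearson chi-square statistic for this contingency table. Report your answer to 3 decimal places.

4.446

Row totals: 98, 60, 162. Column totals: 123, 197. Grand total N = 320.
Expected counts (row total × column total / N):
  None, High yield: 98×123/320 = 37.6688
  None, Low yield: 98×197/320 = 60.3312
  Organic, High yield: 60×123/320 = 23.0625
  Organic, Low yield: 60×197/320 = 36.9375
  Synthetic, High yield: 162×123/320 = 62.2687
  Synthetic, Low yield: 162×197/320 = 99.7313
Contributions (O − E)²/E:
  (39 − 37.6688)²/37.6688 = 0.0470
  (59 − 60.3312)²/60.3312 = 0.0294
  (16 − 23.0625)²/23.0625 = 2.1628
  (44 − 36.9375)²/36.9375 = 1.3504
  (68 − 62.2687)²/62.2687 = 0.5275
  (94 − 99.7313)²/99.7313 = 0.3294
χ² = 0.0470 + 0.0294 + 2.1628 + 1.3504 + 0.5275 + 0.3294 = 4.446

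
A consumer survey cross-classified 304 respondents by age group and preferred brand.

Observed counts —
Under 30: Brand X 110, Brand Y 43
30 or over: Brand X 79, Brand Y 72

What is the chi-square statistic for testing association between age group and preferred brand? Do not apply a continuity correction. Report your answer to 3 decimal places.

Row totals: 153, 151. Column totals: 189, 115. Grand total N = 304.
Expected counts (row total × column total / N):
  Under 30, Brand X: 153×189/304 = 95.1217
  Under 30, Brand Y: 153×115/304 = 57.8783
  30 or over, Brand X: 151×189/304 = 93.8783
  30 or over, Brand Y: 151×115/304 = 57.1217
Contributions (O − E)²/E:
  (110 − 95.1217)²/95.1217 = 2.3272
  (43 − 57.8783)²/57.8783 = 3.8246
  (79 − 93.8783)²/93.8783 = 2.3580
  (72 − 57.1217)²/57.1217 = 3.8753
χ² = 2.3272 + 3.8246 + 2.3580 + 3.8753 = 12.385

12.385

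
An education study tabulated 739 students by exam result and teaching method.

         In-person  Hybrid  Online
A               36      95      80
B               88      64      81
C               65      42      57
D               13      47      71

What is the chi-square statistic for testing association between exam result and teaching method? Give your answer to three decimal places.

64.792

Row totals: 211, 233, 164, 131. Column totals: 202, 248, 289. Grand total N = 739.
Expected counts (row total × column total / N):
  A, In-person: 211×202/739 = 57.6752
  A, Hybrid: 211×248/739 = 70.8092
  A, Online: 211×289/739 = 82.5156
  B, In-person: 233×202/739 = 63.6888
  B, Hybrid: 233×248/739 = 78.1922
  B, Online: 233×289/739 = 91.1191
  C, In-person: 164×202/739 = 44.8281
  C, Hybrid: 164×248/739 = 55.0365
  C, Online: 164×289/739 = 64.1353
  D, In-person: 131×202/739 = 35.8078
  D, Hybrid: 131×248/739 = 43.9621
  D, Online: 131×289/739 = 51.2300
Contributions (O − E)²/E:
  (36 − 57.6752)²/57.6752 = 8.1459
  (95 − 70.8092)²/70.8092 = 8.2644
  (80 − 82.5156)²/82.5156 = 0.0767
  (88 − 63.6888)²/63.6888 = 9.2800
  (64 − 78.1922)²/78.1922 = 2.5759
  (81 − 91.1191)²/91.1191 = 1.1238
  (65 − 44.8281)²/44.8281 = 9.0770
  (42 − 55.0365)²/55.0365 = 3.0880
  (57 − 64.1353)²/64.1353 = 0.7938
  (13 − 35.8078)²/35.8078 = 14.5274
  (47 − 43.9621)²/43.9621 = 0.2099
  (71 − 51.2300)²/51.2300 = 7.6294
χ² = 8.1459 + 8.2644 + 0.0767 + 9.2800 + 2.5759 + 1.1238 + 9.0770 + 3.0880 + 0.7938 + 14.5274 + 0.2099 + 7.6294 = 64.792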